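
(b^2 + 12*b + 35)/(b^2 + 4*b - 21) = (b + 5)/(b - 3)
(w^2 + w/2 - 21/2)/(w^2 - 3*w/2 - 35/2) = (w - 3)/(w - 5)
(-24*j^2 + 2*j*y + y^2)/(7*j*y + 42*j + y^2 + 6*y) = (-24*j^2 + 2*j*y + y^2)/(7*j*y + 42*j + y^2 + 6*y)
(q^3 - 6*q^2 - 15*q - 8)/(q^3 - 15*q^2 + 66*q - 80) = (q^2 + 2*q + 1)/(q^2 - 7*q + 10)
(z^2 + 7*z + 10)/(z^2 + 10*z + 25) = (z + 2)/(z + 5)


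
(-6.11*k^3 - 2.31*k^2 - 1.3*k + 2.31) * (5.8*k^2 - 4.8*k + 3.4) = -35.438*k^5 + 15.93*k^4 - 17.226*k^3 + 11.784*k^2 - 15.508*k + 7.854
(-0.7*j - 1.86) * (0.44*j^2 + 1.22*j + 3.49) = -0.308*j^3 - 1.6724*j^2 - 4.7122*j - 6.4914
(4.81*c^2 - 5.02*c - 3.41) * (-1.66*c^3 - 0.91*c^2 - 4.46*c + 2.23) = -7.9846*c^5 + 3.9561*c^4 - 11.2238*c^3 + 36.2186*c^2 + 4.014*c - 7.6043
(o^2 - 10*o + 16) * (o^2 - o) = o^4 - 11*o^3 + 26*o^2 - 16*o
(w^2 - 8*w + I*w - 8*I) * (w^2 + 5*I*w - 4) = w^4 - 8*w^3 + 6*I*w^3 - 9*w^2 - 48*I*w^2 + 72*w - 4*I*w + 32*I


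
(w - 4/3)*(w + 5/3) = w^2 + w/3 - 20/9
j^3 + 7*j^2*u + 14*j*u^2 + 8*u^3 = (j + u)*(j + 2*u)*(j + 4*u)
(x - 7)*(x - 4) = x^2 - 11*x + 28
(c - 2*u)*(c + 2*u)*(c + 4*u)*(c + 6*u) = c^4 + 10*c^3*u + 20*c^2*u^2 - 40*c*u^3 - 96*u^4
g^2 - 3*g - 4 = (g - 4)*(g + 1)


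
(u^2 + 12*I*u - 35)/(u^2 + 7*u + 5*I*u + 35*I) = (u + 7*I)/(u + 7)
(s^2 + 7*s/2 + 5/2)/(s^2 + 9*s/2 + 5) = (s + 1)/(s + 2)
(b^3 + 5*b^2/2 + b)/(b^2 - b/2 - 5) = b*(2*b + 1)/(2*b - 5)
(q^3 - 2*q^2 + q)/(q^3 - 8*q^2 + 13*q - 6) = q/(q - 6)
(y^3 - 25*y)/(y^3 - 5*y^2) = (y + 5)/y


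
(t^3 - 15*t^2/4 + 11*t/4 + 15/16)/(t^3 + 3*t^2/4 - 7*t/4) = (16*t^3 - 60*t^2 + 44*t + 15)/(4*t*(4*t^2 + 3*t - 7))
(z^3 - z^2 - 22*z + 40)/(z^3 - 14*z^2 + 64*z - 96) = (z^2 + 3*z - 10)/(z^2 - 10*z + 24)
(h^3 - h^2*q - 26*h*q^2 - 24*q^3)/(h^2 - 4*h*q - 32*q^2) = (-h^2 + 5*h*q + 6*q^2)/(-h + 8*q)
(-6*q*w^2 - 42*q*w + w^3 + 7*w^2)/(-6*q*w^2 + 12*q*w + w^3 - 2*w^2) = (w + 7)/(w - 2)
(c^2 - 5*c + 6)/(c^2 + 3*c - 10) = (c - 3)/(c + 5)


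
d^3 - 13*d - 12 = (d - 4)*(d + 1)*(d + 3)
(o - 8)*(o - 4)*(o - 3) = o^3 - 15*o^2 + 68*o - 96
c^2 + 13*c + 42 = (c + 6)*(c + 7)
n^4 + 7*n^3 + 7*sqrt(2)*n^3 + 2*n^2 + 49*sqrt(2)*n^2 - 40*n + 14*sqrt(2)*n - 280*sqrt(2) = (n - 2)*(n + 4)*(n + 5)*(n + 7*sqrt(2))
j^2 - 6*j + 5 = (j - 5)*(j - 1)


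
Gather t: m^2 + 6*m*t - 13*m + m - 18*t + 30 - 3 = m^2 - 12*m + t*(6*m - 18) + 27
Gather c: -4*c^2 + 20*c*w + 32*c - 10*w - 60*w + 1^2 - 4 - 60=-4*c^2 + c*(20*w + 32) - 70*w - 63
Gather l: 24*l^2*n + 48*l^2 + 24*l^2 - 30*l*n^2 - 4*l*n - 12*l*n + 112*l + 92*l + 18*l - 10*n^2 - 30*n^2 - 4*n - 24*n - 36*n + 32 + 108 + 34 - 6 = l^2*(24*n + 72) + l*(-30*n^2 - 16*n + 222) - 40*n^2 - 64*n + 168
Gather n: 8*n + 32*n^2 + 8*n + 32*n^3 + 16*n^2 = 32*n^3 + 48*n^2 + 16*n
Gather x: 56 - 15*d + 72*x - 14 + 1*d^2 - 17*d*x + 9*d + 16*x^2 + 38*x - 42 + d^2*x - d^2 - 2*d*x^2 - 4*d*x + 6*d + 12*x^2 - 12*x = x^2*(28 - 2*d) + x*(d^2 - 21*d + 98)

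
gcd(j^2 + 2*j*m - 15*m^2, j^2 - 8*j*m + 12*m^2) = 1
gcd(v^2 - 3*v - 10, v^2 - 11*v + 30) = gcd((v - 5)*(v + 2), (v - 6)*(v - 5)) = v - 5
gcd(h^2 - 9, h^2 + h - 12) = h - 3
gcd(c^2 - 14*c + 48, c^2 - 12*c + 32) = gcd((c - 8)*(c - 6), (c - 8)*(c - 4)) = c - 8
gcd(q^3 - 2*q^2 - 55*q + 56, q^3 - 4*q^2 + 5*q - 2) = q - 1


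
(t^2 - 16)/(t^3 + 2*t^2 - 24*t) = (t + 4)/(t*(t + 6))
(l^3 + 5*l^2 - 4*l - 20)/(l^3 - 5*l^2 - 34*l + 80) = (l + 2)/(l - 8)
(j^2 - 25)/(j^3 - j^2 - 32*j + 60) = (j + 5)/(j^2 + 4*j - 12)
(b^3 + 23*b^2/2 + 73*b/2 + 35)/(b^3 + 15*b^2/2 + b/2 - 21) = (2*b + 5)/(2*b - 3)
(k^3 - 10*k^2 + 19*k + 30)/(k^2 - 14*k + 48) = (k^2 - 4*k - 5)/(k - 8)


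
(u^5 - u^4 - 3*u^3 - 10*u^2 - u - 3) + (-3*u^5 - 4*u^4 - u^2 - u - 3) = -2*u^5 - 5*u^4 - 3*u^3 - 11*u^2 - 2*u - 6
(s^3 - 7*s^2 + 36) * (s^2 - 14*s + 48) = s^5 - 21*s^4 + 146*s^3 - 300*s^2 - 504*s + 1728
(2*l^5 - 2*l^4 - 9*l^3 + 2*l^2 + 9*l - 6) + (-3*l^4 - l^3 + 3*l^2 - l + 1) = 2*l^5 - 5*l^4 - 10*l^3 + 5*l^2 + 8*l - 5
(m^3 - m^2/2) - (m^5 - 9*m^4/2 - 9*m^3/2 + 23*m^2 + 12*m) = -m^5 + 9*m^4/2 + 11*m^3/2 - 47*m^2/2 - 12*m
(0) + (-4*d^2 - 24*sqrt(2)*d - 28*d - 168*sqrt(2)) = -4*d^2 - 24*sqrt(2)*d - 28*d - 168*sqrt(2)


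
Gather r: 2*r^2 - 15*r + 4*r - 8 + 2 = 2*r^2 - 11*r - 6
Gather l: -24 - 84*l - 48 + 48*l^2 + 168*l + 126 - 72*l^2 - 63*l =-24*l^2 + 21*l + 54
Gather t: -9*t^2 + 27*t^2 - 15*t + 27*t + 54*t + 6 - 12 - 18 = 18*t^2 + 66*t - 24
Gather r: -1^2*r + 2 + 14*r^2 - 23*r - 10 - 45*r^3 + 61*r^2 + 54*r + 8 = -45*r^3 + 75*r^2 + 30*r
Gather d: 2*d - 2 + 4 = 2*d + 2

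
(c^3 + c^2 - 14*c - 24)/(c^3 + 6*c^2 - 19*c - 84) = (c + 2)/(c + 7)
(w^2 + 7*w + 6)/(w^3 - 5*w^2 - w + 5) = (w + 6)/(w^2 - 6*w + 5)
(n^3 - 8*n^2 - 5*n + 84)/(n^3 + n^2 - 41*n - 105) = (n - 4)/(n + 5)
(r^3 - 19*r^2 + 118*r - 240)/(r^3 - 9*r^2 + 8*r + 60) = (r - 8)/(r + 2)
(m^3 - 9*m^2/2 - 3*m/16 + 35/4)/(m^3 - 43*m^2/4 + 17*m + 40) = (m - 7/4)/(m - 8)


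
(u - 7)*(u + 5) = u^2 - 2*u - 35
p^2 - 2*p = p*(p - 2)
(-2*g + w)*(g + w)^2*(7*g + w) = -14*g^4 - 23*g^3*w - 3*g^2*w^2 + 7*g*w^3 + w^4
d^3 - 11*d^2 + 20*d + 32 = (d - 8)*(d - 4)*(d + 1)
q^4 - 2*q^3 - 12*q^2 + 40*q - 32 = (q - 2)^3*(q + 4)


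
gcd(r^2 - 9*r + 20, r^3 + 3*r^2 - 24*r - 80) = r - 5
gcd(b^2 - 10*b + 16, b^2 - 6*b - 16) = b - 8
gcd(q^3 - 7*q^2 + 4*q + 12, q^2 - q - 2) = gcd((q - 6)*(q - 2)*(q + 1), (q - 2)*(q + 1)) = q^2 - q - 2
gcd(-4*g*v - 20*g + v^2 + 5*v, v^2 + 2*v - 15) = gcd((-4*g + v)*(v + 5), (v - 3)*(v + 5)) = v + 5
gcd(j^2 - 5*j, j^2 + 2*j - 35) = j - 5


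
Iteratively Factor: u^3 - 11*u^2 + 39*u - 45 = (u - 3)*(u^2 - 8*u + 15) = (u - 5)*(u - 3)*(u - 3)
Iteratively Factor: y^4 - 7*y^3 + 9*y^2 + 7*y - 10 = (y - 2)*(y^3 - 5*y^2 - y + 5) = (y - 5)*(y - 2)*(y^2 - 1) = (y - 5)*(y - 2)*(y + 1)*(y - 1)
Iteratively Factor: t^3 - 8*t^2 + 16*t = (t - 4)*(t^2 - 4*t) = t*(t - 4)*(t - 4)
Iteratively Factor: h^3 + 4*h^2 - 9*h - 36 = (h + 3)*(h^2 + h - 12) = (h - 3)*(h + 3)*(h + 4)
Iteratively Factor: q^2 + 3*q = (q)*(q + 3)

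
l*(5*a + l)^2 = 25*a^2*l + 10*a*l^2 + l^3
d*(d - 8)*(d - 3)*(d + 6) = d^4 - 5*d^3 - 42*d^2 + 144*d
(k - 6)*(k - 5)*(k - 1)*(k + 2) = k^4 - 10*k^3 + 17*k^2 + 52*k - 60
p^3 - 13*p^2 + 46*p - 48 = (p - 8)*(p - 3)*(p - 2)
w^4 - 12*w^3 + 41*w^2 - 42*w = w*(w - 7)*(w - 3)*(w - 2)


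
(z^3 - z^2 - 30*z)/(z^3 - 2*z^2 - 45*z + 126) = z*(z + 5)/(z^2 + 4*z - 21)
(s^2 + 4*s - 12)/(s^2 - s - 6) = (-s^2 - 4*s + 12)/(-s^2 + s + 6)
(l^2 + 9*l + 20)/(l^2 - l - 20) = (l + 5)/(l - 5)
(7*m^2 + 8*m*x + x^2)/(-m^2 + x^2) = (7*m + x)/(-m + x)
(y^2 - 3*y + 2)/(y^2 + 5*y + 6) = (y^2 - 3*y + 2)/(y^2 + 5*y + 6)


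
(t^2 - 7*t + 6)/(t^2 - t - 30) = (t - 1)/(t + 5)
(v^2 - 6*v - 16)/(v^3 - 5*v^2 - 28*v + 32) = (v + 2)/(v^2 + 3*v - 4)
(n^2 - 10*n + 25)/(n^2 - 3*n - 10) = (n - 5)/(n + 2)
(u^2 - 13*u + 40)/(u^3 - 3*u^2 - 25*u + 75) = (u - 8)/(u^2 + 2*u - 15)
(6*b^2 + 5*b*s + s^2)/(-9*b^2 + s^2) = (2*b + s)/(-3*b + s)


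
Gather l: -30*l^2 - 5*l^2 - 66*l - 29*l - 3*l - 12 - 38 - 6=-35*l^2 - 98*l - 56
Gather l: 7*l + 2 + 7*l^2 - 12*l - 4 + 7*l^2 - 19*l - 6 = 14*l^2 - 24*l - 8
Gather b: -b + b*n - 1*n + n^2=b*(n - 1) + n^2 - n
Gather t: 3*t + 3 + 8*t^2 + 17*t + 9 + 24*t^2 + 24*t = 32*t^2 + 44*t + 12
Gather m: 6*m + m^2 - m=m^2 + 5*m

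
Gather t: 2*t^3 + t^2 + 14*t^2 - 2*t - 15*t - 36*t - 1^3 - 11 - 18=2*t^3 + 15*t^2 - 53*t - 30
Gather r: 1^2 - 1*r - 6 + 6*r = 5*r - 5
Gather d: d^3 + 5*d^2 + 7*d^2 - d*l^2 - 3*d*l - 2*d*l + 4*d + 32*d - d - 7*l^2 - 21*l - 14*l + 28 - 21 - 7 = d^3 + 12*d^2 + d*(-l^2 - 5*l + 35) - 7*l^2 - 35*l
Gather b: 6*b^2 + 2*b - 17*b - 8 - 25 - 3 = 6*b^2 - 15*b - 36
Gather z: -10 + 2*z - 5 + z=3*z - 15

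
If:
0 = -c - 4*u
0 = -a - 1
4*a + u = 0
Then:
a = -1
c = -16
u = 4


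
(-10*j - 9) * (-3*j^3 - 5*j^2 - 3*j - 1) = 30*j^4 + 77*j^3 + 75*j^2 + 37*j + 9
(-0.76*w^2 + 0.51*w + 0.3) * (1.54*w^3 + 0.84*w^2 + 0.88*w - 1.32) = -1.1704*w^5 + 0.147*w^4 + 0.2216*w^3 + 1.704*w^2 - 0.4092*w - 0.396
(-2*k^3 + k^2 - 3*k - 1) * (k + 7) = -2*k^4 - 13*k^3 + 4*k^2 - 22*k - 7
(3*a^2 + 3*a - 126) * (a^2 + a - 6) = 3*a^4 + 6*a^3 - 141*a^2 - 144*a + 756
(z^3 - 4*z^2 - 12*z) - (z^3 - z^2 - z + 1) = -3*z^2 - 11*z - 1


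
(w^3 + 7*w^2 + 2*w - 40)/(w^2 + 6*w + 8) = (w^2 + 3*w - 10)/(w + 2)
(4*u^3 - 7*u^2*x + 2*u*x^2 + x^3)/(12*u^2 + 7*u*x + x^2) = (u^2 - 2*u*x + x^2)/(3*u + x)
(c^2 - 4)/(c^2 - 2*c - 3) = (4 - c^2)/(-c^2 + 2*c + 3)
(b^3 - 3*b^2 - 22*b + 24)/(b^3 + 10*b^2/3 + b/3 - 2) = 3*(b^3 - 3*b^2 - 22*b + 24)/(3*b^3 + 10*b^2 + b - 6)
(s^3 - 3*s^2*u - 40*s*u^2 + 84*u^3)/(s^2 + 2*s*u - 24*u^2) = (s^2 - 9*s*u + 14*u^2)/(s - 4*u)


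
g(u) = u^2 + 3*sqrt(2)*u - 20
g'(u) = 2*u + 3*sqrt(2)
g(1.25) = -13.13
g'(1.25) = 6.74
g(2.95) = 1.22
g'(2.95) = 10.14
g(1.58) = -10.80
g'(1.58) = 7.40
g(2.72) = -1.06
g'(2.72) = 9.68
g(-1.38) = -23.95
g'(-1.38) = 1.48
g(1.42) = -11.96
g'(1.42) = 7.08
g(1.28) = -12.93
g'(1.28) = 6.80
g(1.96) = -7.84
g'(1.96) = 8.16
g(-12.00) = 73.09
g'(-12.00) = -19.76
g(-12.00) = 73.09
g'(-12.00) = -19.76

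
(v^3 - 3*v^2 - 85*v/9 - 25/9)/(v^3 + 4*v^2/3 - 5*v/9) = (3*v^2 - 14*v - 5)/(v*(3*v - 1))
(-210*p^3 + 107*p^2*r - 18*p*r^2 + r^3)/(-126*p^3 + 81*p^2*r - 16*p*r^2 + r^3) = (5*p - r)/(3*p - r)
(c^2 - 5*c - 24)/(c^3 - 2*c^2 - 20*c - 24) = (-c^2 + 5*c + 24)/(-c^3 + 2*c^2 + 20*c + 24)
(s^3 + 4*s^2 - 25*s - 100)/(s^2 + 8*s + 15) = (s^2 - s - 20)/(s + 3)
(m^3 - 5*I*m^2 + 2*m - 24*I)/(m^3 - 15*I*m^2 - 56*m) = (-m^3 + 5*I*m^2 - 2*m + 24*I)/(m*(-m^2 + 15*I*m + 56))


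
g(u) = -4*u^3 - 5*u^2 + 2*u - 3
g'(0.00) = 2.00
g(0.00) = -3.00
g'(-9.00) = -880.00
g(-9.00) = 2490.00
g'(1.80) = -54.88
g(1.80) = -38.93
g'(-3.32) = -97.07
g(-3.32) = 81.63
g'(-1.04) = -0.58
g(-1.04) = -5.99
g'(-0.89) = 1.39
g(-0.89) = -5.92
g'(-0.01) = 2.10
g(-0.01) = -3.02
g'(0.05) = 1.47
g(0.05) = -2.91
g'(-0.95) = 0.67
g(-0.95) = -5.98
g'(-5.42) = -296.32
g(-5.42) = 476.16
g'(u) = -12*u^2 - 10*u + 2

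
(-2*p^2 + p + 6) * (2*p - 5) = -4*p^3 + 12*p^2 + 7*p - 30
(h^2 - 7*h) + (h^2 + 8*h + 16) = 2*h^2 + h + 16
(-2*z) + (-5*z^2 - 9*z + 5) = -5*z^2 - 11*z + 5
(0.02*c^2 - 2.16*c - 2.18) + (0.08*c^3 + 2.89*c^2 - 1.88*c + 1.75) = 0.08*c^3 + 2.91*c^2 - 4.04*c - 0.43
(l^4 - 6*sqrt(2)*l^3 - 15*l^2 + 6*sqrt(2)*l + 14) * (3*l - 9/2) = 3*l^5 - 18*sqrt(2)*l^4 - 9*l^4/2 - 45*l^3 + 27*sqrt(2)*l^3 + 18*sqrt(2)*l^2 + 135*l^2/2 - 27*sqrt(2)*l + 42*l - 63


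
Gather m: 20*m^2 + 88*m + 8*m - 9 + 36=20*m^2 + 96*m + 27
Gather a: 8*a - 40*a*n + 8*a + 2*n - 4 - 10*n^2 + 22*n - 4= a*(16 - 40*n) - 10*n^2 + 24*n - 8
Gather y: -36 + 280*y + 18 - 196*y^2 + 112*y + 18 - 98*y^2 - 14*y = -294*y^2 + 378*y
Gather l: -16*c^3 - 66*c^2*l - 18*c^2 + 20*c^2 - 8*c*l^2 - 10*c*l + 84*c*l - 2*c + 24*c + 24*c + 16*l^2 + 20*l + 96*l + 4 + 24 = -16*c^3 + 2*c^2 + 46*c + l^2*(16 - 8*c) + l*(-66*c^2 + 74*c + 116) + 28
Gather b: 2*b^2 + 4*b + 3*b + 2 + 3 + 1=2*b^2 + 7*b + 6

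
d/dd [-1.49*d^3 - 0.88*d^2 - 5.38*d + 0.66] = -4.47*d^2 - 1.76*d - 5.38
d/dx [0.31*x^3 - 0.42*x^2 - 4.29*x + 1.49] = 0.93*x^2 - 0.84*x - 4.29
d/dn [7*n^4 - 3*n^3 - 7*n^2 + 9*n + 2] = 28*n^3 - 9*n^2 - 14*n + 9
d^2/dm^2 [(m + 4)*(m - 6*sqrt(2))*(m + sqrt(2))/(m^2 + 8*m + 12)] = 8*(2*m^3 + 5*sqrt(2)*m^3 + 45*sqrt(2)*m^2 - 72*m + 180*sqrt(2)*m - 192 + 300*sqrt(2))/(m^6 + 24*m^5 + 228*m^4 + 1088*m^3 + 2736*m^2 + 3456*m + 1728)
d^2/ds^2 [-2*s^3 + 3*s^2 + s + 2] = 6 - 12*s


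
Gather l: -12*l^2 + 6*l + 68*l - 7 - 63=-12*l^2 + 74*l - 70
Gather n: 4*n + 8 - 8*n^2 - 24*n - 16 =-8*n^2 - 20*n - 8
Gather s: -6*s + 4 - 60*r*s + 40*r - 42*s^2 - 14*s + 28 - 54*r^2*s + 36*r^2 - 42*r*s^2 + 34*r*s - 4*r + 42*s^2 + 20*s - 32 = 36*r^2 - 42*r*s^2 + 36*r + s*(-54*r^2 - 26*r)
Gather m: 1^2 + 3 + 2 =6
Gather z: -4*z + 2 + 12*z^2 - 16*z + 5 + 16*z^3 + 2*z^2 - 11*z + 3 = 16*z^3 + 14*z^2 - 31*z + 10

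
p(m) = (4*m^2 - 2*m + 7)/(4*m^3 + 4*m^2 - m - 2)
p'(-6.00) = -0.05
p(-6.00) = -0.23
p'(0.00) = 2.75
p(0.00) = -3.50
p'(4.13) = -0.04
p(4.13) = 0.19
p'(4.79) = -0.03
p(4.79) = 0.17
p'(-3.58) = -0.24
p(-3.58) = -0.50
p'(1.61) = -0.64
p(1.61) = 0.60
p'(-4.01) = -0.17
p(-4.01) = -0.41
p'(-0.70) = 25.39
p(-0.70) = -14.55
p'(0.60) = -680.44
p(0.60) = -24.46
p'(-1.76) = -3.76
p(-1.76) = -2.37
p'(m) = (8*m - 2)/(4*m^3 + 4*m^2 - m - 2) + (-12*m^2 - 8*m + 1)*(4*m^2 - 2*m + 7)/(4*m^3 + 4*m^2 - m - 2)^2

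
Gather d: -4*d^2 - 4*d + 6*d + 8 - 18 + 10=-4*d^2 + 2*d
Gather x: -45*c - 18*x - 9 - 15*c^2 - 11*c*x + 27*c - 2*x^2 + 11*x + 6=-15*c^2 - 18*c - 2*x^2 + x*(-11*c - 7) - 3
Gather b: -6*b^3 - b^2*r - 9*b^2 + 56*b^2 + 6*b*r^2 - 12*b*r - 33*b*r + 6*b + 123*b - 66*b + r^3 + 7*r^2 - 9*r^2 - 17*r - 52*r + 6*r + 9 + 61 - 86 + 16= -6*b^3 + b^2*(47 - r) + b*(6*r^2 - 45*r + 63) + r^3 - 2*r^2 - 63*r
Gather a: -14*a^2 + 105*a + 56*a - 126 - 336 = -14*a^2 + 161*a - 462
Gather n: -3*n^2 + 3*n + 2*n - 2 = -3*n^2 + 5*n - 2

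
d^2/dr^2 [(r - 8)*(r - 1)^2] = 6*r - 20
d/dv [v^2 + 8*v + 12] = 2*v + 8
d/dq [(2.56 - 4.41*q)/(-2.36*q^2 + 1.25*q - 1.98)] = (-10.4076*q^2 + 12.0832*q + 5.5318)/(5.5696*q^4 - 5.9*q^3 + 10.9081*q^2 - 4.95*q + 3.9204)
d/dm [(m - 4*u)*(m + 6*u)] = 2*m + 2*u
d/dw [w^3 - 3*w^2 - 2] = 3*w*(w - 2)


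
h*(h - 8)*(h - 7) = h^3 - 15*h^2 + 56*h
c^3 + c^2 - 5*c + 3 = (c - 1)^2*(c + 3)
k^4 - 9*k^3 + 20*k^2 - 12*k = k*(k - 6)*(k - 2)*(k - 1)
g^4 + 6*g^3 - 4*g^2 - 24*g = g*(g - 2)*(g + 2)*(g + 6)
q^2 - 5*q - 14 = (q - 7)*(q + 2)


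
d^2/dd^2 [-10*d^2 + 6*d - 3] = -20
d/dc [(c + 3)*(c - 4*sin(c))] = c - (c + 3)*(4*cos(c) - 1) - 4*sin(c)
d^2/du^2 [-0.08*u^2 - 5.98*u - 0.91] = -0.160000000000000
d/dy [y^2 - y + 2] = 2*y - 1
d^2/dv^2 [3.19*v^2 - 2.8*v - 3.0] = 6.38000000000000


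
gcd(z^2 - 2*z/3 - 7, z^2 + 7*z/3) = z + 7/3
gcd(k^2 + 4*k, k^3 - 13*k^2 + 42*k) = k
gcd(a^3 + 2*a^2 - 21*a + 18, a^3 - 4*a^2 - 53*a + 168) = a - 3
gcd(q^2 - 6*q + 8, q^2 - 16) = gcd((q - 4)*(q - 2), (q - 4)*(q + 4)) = q - 4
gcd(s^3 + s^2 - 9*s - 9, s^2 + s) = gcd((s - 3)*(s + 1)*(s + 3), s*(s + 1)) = s + 1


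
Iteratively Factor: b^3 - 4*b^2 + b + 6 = (b + 1)*(b^2 - 5*b + 6) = (b - 2)*(b + 1)*(b - 3)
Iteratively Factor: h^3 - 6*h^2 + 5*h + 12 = (h + 1)*(h^2 - 7*h + 12) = (h - 3)*(h + 1)*(h - 4)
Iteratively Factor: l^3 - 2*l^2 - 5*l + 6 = (l - 3)*(l^2 + l - 2) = (l - 3)*(l - 1)*(l + 2)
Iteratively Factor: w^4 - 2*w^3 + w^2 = (w)*(w^3 - 2*w^2 + w) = w*(w - 1)*(w^2 - w) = w*(w - 1)^2*(w)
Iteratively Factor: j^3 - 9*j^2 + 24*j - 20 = (j - 2)*(j^2 - 7*j + 10) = (j - 2)^2*(j - 5)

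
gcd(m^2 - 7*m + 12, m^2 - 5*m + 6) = m - 3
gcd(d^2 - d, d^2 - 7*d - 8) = 1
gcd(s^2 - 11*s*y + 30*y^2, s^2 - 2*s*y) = 1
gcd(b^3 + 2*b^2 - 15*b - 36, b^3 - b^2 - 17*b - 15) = b + 3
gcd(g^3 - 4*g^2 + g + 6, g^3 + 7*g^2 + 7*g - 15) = 1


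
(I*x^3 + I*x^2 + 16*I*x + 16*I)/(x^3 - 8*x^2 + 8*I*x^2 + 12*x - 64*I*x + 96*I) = I*(x^3 + x^2 + 16*x + 16)/(x^3 + 8*x^2*(-1 + I) + 4*x*(3 - 16*I) + 96*I)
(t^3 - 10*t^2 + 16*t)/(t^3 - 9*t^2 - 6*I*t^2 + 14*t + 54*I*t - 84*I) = t*(t - 8)/(t^2 - t*(7 + 6*I) + 42*I)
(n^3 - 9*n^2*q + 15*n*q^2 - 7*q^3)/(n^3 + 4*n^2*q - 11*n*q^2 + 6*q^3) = (n - 7*q)/(n + 6*q)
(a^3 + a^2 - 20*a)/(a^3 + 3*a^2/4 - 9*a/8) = 8*(a^2 + a - 20)/(8*a^2 + 6*a - 9)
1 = 1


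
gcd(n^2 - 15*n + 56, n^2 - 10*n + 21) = n - 7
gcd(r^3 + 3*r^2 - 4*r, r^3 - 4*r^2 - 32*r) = r^2 + 4*r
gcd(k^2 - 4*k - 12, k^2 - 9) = 1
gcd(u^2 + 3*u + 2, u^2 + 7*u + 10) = u + 2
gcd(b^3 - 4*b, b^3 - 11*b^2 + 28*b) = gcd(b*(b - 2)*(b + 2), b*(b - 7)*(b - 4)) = b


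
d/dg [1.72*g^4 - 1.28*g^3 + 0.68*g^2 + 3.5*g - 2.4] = 6.88*g^3 - 3.84*g^2 + 1.36*g + 3.5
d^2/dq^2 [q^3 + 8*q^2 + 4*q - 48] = 6*q + 16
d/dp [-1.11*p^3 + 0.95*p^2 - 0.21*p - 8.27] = -3.33*p^2 + 1.9*p - 0.21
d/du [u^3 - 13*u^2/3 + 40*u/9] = 3*u^2 - 26*u/3 + 40/9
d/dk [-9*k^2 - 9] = -18*k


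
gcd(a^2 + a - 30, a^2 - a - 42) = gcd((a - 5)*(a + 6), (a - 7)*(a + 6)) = a + 6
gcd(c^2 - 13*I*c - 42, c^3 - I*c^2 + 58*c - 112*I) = c - 7*I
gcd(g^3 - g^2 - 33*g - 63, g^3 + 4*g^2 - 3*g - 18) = g^2 + 6*g + 9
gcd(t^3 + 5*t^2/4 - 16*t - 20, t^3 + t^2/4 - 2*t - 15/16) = t + 5/4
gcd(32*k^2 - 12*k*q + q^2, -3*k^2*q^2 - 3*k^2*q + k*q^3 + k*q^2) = 1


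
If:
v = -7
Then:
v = -7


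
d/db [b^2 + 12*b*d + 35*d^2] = 2*b + 12*d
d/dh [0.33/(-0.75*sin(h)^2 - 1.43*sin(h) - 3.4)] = (0.495*sin(h) + 0.4719)*cos(h)/(0.75*sin(h)^2 + 1.43*sin(h) + 3.4)^2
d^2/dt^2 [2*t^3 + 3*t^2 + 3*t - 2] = 12*t + 6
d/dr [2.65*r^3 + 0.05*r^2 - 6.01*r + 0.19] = 7.95*r^2 + 0.1*r - 6.01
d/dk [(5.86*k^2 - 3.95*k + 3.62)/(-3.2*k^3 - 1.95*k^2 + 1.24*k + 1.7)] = (18.752*k^4 - 25.28*k^3 + 34.3159*k^2 + 34.042*k - 11.2038)/(10.24*k^6 + 12.48*k^5 - 4.1335*k^4 - 15.716*k^3 - 5.0924*k^2 + 4.216*k + 2.89)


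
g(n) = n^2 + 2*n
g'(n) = 2*n + 2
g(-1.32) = -0.90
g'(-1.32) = -0.64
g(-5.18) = 16.47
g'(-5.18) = -8.36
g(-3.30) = 4.29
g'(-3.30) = -4.60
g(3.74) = 21.47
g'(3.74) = 9.48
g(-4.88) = 14.05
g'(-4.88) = -7.76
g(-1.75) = -0.44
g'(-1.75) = -1.50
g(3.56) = 19.79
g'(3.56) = 9.12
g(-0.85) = -0.98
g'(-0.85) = 0.30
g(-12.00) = 120.00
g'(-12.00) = -22.00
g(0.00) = 0.00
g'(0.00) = 2.00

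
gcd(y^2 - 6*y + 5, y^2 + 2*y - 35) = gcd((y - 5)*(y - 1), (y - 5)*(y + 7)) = y - 5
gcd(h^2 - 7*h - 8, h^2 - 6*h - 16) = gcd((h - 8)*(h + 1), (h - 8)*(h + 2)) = h - 8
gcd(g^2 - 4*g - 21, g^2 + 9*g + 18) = g + 3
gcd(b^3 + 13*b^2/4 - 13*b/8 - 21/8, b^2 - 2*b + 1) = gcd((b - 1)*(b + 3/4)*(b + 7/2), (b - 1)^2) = b - 1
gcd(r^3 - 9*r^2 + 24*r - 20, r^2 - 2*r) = r - 2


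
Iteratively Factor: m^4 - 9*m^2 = (m + 3)*(m^3 - 3*m^2) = (m - 3)*(m + 3)*(m^2) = m*(m - 3)*(m + 3)*(m)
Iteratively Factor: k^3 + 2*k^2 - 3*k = (k + 3)*(k^2 - k) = (k - 1)*(k + 3)*(k)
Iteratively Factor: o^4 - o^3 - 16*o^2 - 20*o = (o + 2)*(o^3 - 3*o^2 - 10*o) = (o + 2)^2*(o^2 - 5*o) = (o - 5)*(o + 2)^2*(o)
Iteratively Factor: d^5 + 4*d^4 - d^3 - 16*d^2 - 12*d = (d + 1)*(d^4 + 3*d^3 - 4*d^2 - 12*d) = d*(d + 1)*(d^3 + 3*d^2 - 4*d - 12) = d*(d + 1)*(d + 2)*(d^2 + d - 6) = d*(d - 2)*(d + 1)*(d + 2)*(d + 3)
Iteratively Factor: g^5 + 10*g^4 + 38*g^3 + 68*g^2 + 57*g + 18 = (g + 3)*(g^4 + 7*g^3 + 17*g^2 + 17*g + 6) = (g + 3)^2*(g^3 + 4*g^2 + 5*g + 2) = (g + 1)*(g + 3)^2*(g^2 + 3*g + 2) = (g + 1)*(g + 2)*(g + 3)^2*(g + 1)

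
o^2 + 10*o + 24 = (o + 4)*(o + 6)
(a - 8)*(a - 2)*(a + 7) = a^3 - 3*a^2 - 54*a + 112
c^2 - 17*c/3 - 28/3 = (c - 7)*(c + 4/3)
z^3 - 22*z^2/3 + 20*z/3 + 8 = (z - 6)*(z - 2)*(z + 2/3)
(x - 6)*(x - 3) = x^2 - 9*x + 18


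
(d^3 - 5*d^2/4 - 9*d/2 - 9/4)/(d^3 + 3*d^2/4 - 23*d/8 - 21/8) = 2*(4*d^2 - 9*d - 9)/(8*d^2 - 2*d - 21)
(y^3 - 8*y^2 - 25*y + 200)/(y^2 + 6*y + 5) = (y^2 - 13*y + 40)/(y + 1)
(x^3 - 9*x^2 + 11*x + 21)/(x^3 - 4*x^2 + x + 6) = (x - 7)/(x - 2)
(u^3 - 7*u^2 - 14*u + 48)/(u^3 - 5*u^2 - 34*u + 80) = (u + 3)/(u + 5)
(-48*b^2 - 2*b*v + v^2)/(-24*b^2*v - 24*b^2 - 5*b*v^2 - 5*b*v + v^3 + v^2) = (6*b + v)/(3*b*v + 3*b + v^2 + v)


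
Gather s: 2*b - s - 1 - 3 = 2*b - s - 4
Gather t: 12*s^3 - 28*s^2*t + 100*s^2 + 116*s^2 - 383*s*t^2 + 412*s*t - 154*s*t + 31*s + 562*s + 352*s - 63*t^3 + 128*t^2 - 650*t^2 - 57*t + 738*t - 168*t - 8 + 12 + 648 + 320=12*s^3 + 216*s^2 + 945*s - 63*t^3 + t^2*(-383*s - 522) + t*(-28*s^2 + 258*s + 513) + 972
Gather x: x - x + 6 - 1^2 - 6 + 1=0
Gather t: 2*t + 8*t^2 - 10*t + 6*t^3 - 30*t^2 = 6*t^3 - 22*t^2 - 8*t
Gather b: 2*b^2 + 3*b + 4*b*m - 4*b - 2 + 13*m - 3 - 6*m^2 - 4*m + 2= 2*b^2 + b*(4*m - 1) - 6*m^2 + 9*m - 3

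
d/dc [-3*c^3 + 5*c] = 5 - 9*c^2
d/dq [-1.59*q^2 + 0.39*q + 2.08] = 0.39 - 3.18*q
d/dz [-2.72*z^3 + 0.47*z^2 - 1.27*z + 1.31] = -8.16*z^2 + 0.94*z - 1.27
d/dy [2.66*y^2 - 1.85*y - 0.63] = 5.32*y - 1.85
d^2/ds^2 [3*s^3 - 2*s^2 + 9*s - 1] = 18*s - 4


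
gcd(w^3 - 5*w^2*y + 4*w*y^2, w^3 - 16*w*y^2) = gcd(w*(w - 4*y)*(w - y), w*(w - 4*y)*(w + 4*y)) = -w^2 + 4*w*y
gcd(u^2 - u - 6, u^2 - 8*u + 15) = u - 3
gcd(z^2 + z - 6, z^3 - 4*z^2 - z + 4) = 1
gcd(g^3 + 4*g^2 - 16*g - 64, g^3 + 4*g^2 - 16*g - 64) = g^3 + 4*g^2 - 16*g - 64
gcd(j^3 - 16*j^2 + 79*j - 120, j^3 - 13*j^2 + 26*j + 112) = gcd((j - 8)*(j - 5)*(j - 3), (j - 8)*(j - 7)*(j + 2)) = j - 8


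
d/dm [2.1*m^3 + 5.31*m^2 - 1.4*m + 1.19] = 6.3*m^2 + 10.62*m - 1.4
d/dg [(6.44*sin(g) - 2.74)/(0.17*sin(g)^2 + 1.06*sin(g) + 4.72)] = (-1.0948*sin(g)^2 + 0.9316*sin(g) + 33.3012)*cos(g)/(0.0289*sin(g)^4 + 0.3604*sin(g)^3 + 2.7284*sin(g)^2 + 10.0064*sin(g) + 22.2784)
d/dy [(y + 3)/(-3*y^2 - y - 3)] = (-3*y^2 - y + (y + 3)*(6*y + 1) - 3)/(3*y^2 + y + 3)^2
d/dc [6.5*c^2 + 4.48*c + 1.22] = 13.0*c + 4.48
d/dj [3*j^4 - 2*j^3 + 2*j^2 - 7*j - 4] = 12*j^3 - 6*j^2 + 4*j - 7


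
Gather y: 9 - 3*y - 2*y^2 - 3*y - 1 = -2*y^2 - 6*y + 8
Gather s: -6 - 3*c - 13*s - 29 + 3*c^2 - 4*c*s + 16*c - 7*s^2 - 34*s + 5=3*c^2 + 13*c - 7*s^2 + s*(-4*c - 47) - 30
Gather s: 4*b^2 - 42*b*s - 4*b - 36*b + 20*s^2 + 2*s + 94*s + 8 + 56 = 4*b^2 - 40*b + 20*s^2 + s*(96 - 42*b) + 64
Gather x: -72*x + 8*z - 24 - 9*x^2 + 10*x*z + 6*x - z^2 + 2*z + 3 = -9*x^2 + x*(10*z - 66) - z^2 + 10*z - 21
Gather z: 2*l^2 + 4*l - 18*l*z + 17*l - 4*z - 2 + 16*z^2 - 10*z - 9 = 2*l^2 + 21*l + 16*z^2 + z*(-18*l - 14) - 11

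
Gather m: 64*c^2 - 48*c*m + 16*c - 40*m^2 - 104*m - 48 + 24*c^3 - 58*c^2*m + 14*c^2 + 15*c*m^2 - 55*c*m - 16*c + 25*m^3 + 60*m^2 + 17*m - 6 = 24*c^3 + 78*c^2 + 25*m^3 + m^2*(15*c + 20) + m*(-58*c^2 - 103*c - 87) - 54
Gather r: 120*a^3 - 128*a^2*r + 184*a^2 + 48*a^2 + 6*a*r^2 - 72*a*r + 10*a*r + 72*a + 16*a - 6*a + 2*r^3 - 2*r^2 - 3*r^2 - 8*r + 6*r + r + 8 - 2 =120*a^3 + 232*a^2 + 82*a + 2*r^3 + r^2*(6*a - 5) + r*(-128*a^2 - 62*a - 1) + 6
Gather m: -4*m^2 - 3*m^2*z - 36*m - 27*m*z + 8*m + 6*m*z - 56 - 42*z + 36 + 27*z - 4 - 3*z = m^2*(-3*z - 4) + m*(-21*z - 28) - 18*z - 24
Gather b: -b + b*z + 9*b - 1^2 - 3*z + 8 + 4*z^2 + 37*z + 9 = b*(z + 8) + 4*z^2 + 34*z + 16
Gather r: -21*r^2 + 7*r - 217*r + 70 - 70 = -21*r^2 - 210*r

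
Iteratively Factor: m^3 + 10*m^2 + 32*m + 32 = (m + 2)*(m^2 + 8*m + 16) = (m + 2)*(m + 4)*(m + 4)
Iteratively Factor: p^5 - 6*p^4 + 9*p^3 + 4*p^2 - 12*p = (p - 2)*(p^4 - 4*p^3 + p^2 + 6*p) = p*(p - 2)*(p^3 - 4*p^2 + p + 6) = p*(p - 3)*(p - 2)*(p^2 - p - 2) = p*(p - 3)*(p - 2)^2*(p + 1)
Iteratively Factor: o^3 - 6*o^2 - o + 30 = (o - 3)*(o^2 - 3*o - 10) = (o - 3)*(o + 2)*(o - 5)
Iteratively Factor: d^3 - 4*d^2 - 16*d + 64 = (d + 4)*(d^2 - 8*d + 16) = (d - 4)*(d + 4)*(d - 4)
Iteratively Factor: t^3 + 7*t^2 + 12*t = (t + 4)*(t^2 + 3*t) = t*(t + 4)*(t + 3)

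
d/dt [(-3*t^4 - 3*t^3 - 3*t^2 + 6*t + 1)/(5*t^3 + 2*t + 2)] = (-15*t^6 - 3*t^4 - 96*t^3 - 39*t^2 - 12*t + 10)/(25*t^6 + 20*t^4 + 20*t^3 + 4*t^2 + 8*t + 4)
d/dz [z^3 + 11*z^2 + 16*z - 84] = 3*z^2 + 22*z + 16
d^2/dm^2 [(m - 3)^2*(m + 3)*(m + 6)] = 12*m^2 + 18*m - 54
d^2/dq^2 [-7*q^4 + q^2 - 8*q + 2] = 2 - 84*q^2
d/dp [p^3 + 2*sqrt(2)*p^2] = p*(3*p + 4*sqrt(2))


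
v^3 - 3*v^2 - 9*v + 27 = (v - 3)^2*(v + 3)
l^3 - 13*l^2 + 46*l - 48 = (l - 8)*(l - 3)*(l - 2)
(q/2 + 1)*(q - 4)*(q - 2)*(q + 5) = q^4/2 + q^3/2 - 12*q^2 - 2*q + 40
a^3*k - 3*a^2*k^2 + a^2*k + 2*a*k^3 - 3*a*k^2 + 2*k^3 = (a - 2*k)*(a - k)*(a*k + k)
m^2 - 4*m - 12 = (m - 6)*(m + 2)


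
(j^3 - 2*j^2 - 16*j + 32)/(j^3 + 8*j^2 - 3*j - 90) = (j^3 - 2*j^2 - 16*j + 32)/(j^3 + 8*j^2 - 3*j - 90)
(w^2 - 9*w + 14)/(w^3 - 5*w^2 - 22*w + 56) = 1/(w + 4)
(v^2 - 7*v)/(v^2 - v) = (v - 7)/(v - 1)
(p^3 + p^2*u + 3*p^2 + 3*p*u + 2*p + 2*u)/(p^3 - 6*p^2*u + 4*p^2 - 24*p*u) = (p^3 + p^2*u + 3*p^2 + 3*p*u + 2*p + 2*u)/(p*(p^2 - 6*p*u + 4*p - 24*u))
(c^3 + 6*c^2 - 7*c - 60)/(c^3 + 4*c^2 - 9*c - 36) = (c + 5)/(c + 3)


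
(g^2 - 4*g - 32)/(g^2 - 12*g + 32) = (g + 4)/(g - 4)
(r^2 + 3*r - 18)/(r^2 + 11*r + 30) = (r - 3)/(r + 5)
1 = 1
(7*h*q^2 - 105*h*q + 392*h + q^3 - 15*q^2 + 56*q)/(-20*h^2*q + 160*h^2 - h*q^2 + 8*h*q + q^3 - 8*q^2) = (7*h*q - 49*h + q^2 - 7*q)/(-20*h^2 - h*q + q^2)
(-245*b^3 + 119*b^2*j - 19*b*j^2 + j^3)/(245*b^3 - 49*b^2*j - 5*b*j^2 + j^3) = (-7*b + j)/(7*b + j)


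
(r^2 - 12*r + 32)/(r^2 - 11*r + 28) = (r - 8)/(r - 7)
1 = 1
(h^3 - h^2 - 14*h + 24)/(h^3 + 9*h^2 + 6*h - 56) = (h - 3)/(h + 7)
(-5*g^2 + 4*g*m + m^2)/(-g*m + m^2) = (5*g + m)/m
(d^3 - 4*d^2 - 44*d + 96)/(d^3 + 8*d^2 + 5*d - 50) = (d^2 - 2*d - 48)/(d^2 + 10*d + 25)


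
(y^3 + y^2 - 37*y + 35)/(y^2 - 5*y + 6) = (y^3 + y^2 - 37*y + 35)/(y^2 - 5*y + 6)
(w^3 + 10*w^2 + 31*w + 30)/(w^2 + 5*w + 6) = w + 5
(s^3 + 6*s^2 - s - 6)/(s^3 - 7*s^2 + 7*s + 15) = (s^2 + 5*s - 6)/(s^2 - 8*s + 15)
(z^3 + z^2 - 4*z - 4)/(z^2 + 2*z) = z - 1 - 2/z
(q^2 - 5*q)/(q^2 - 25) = q/(q + 5)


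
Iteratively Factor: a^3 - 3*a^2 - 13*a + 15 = (a - 5)*(a^2 + 2*a - 3) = (a - 5)*(a - 1)*(a + 3)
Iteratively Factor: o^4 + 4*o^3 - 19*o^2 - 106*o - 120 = (o - 5)*(o^3 + 9*o^2 + 26*o + 24) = (o - 5)*(o + 4)*(o^2 + 5*o + 6) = (o - 5)*(o + 2)*(o + 4)*(o + 3)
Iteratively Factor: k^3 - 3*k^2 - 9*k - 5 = (k + 1)*(k^2 - 4*k - 5) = (k - 5)*(k + 1)*(k + 1)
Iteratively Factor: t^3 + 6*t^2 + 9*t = (t + 3)*(t^2 + 3*t) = (t + 3)^2*(t)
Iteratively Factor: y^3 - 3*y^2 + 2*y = (y - 1)*(y^2 - 2*y) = y*(y - 1)*(y - 2)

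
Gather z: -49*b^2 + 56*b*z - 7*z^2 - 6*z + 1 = -49*b^2 - 7*z^2 + z*(56*b - 6) + 1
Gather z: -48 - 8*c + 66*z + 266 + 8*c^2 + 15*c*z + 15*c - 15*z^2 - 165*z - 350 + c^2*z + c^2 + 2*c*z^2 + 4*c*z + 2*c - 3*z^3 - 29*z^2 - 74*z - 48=9*c^2 + 9*c - 3*z^3 + z^2*(2*c - 44) + z*(c^2 + 19*c - 173) - 180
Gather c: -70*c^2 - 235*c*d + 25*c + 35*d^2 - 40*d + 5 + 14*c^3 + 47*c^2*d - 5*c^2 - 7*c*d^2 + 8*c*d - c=14*c^3 + c^2*(47*d - 75) + c*(-7*d^2 - 227*d + 24) + 35*d^2 - 40*d + 5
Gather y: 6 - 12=-6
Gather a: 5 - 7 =-2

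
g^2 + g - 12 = (g - 3)*(g + 4)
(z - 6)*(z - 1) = z^2 - 7*z + 6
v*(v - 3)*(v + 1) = v^3 - 2*v^2 - 3*v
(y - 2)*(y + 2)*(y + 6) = y^3 + 6*y^2 - 4*y - 24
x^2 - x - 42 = (x - 7)*(x + 6)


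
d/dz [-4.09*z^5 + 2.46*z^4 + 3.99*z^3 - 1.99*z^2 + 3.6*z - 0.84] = -20.45*z^4 + 9.84*z^3 + 11.97*z^2 - 3.98*z + 3.6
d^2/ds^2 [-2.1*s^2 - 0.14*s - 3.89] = -4.20000000000000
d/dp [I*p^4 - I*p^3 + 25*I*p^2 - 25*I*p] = I*(4*p^3 - 3*p^2 + 50*p - 25)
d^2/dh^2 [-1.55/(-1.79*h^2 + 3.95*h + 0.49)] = (9.93271*h^2 - 21.91855*h - 1.55*(3.58*h - 3.95)*(7.16*h - 7.9) - 2.71901)/(-1.79*h^2 + 3.95*h + 0.49)^3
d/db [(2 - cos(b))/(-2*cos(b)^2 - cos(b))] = -(2*sin(b)^3/cos(b)^2 + 8*tan(b))/(2*cos(b) + 1)^2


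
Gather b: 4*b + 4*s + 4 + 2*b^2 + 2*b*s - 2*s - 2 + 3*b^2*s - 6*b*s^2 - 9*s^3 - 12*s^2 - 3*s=b^2*(3*s + 2) + b*(-6*s^2 + 2*s + 4) - 9*s^3 - 12*s^2 - s + 2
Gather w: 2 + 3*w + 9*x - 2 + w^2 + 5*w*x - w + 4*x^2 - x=w^2 + w*(5*x + 2) + 4*x^2 + 8*x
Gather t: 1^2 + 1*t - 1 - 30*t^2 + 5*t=-30*t^2 + 6*t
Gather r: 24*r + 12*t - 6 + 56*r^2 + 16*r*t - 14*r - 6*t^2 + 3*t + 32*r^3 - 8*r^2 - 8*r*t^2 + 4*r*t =32*r^3 + 48*r^2 + r*(-8*t^2 + 20*t + 10) - 6*t^2 + 15*t - 6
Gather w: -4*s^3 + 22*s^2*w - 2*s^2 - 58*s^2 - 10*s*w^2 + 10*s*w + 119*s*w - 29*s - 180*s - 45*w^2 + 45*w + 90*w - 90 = -4*s^3 - 60*s^2 - 209*s + w^2*(-10*s - 45) + w*(22*s^2 + 129*s + 135) - 90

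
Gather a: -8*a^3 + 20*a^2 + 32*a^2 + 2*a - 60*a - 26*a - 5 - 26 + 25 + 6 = -8*a^3 + 52*a^2 - 84*a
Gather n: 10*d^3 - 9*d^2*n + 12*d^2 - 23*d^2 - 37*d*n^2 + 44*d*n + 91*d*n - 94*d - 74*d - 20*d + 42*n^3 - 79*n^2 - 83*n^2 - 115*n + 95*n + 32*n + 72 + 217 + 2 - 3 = 10*d^3 - 11*d^2 - 188*d + 42*n^3 + n^2*(-37*d - 162) + n*(-9*d^2 + 135*d + 12) + 288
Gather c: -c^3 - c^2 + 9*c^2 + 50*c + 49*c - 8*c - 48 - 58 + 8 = -c^3 + 8*c^2 + 91*c - 98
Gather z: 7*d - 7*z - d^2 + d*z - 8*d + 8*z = -d^2 - d + z*(d + 1)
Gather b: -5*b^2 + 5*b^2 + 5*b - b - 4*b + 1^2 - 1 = 0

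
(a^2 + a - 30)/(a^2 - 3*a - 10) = (a + 6)/(a + 2)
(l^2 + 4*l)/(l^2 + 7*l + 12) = l/(l + 3)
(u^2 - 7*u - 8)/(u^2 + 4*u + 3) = (u - 8)/(u + 3)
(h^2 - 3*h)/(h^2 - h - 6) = h/(h + 2)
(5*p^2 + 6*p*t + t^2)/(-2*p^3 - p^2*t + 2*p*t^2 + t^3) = (-5*p - t)/(2*p^2 - p*t - t^2)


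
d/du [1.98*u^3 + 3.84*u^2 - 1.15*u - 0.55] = 5.94*u^2 + 7.68*u - 1.15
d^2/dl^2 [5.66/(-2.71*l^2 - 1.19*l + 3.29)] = (83.135212*l^2 + 36.505868*l - 5.66*(5.42*l + 1.19)*(10.84*l + 2.38) - 100.927988)/(2.71*l^2 + 1.19*l - 3.29)^3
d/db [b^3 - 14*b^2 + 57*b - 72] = 3*b^2 - 28*b + 57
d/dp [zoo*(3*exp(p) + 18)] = zoo*exp(p)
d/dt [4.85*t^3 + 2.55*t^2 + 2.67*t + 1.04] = 14.55*t^2 + 5.1*t + 2.67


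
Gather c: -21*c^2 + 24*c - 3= -21*c^2 + 24*c - 3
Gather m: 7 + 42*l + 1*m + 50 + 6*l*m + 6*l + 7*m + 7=48*l + m*(6*l + 8) + 64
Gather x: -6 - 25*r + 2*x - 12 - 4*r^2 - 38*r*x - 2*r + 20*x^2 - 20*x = -4*r^2 - 27*r + 20*x^2 + x*(-38*r - 18) - 18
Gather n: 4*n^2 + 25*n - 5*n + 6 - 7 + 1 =4*n^2 + 20*n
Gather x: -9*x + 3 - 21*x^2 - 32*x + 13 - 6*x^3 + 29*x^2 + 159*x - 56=-6*x^3 + 8*x^2 + 118*x - 40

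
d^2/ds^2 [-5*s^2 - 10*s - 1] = -10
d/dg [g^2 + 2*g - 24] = 2*g + 2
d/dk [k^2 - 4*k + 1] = 2*k - 4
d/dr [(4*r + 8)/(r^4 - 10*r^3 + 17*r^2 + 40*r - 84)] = 4*(-3*r^2 + 24*r - 41)/(r^6 - 24*r^5 + 226*r^4 - 1068*r^3 + 2689*r^2 - 3444*r + 1764)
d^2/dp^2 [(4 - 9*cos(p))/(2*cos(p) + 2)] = 13*(sin(p)^2 + cos(p) + 1)/(2*(cos(p) + 1)^3)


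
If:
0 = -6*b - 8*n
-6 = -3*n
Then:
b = -8/3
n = 2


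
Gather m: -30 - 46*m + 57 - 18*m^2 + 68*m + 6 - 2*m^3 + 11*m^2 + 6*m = -2*m^3 - 7*m^2 + 28*m + 33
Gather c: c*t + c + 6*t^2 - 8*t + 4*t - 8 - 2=c*(t + 1) + 6*t^2 - 4*t - 10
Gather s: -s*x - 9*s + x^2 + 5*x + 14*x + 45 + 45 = s*(-x - 9) + x^2 + 19*x + 90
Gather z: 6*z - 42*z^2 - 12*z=-42*z^2 - 6*z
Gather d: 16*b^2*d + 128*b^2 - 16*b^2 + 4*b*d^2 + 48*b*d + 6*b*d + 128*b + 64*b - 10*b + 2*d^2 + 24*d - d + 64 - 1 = 112*b^2 + 182*b + d^2*(4*b + 2) + d*(16*b^2 + 54*b + 23) + 63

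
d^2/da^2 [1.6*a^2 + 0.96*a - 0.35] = 3.20000000000000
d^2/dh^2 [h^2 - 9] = 2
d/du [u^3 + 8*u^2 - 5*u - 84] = 3*u^2 + 16*u - 5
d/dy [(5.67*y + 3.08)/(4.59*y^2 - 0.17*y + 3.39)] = (-26.0253*y^2 - 28.2744*y + 19.7449)/(21.0681*y^4 - 1.5606*y^3 + 31.1491*y^2 - 1.1526*y + 11.4921)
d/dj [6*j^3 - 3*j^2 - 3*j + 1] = 18*j^2 - 6*j - 3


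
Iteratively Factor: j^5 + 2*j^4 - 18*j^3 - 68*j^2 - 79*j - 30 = (j + 1)*(j^4 + j^3 - 19*j^2 - 49*j - 30) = (j - 5)*(j + 1)*(j^3 + 6*j^2 + 11*j + 6) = (j - 5)*(j + 1)*(j + 2)*(j^2 + 4*j + 3) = (j - 5)*(j + 1)*(j + 2)*(j + 3)*(j + 1)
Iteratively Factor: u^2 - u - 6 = (u - 3)*(u + 2)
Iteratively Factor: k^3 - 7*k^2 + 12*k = (k)*(k^2 - 7*k + 12) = k*(k - 3)*(k - 4)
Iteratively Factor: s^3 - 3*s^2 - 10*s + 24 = (s - 2)*(s^2 - s - 12) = (s - 2)*(s + 3)*(s - 4)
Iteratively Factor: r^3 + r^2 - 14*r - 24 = (r + 3)*(r^2 - 2*r - 8) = (r + 2)*(r + 3)*(r - 4)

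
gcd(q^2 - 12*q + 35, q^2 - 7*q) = q - 7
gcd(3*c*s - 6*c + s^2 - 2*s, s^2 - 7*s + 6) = 1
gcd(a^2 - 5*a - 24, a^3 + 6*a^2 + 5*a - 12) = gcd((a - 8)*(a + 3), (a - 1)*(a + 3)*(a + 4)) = a + 3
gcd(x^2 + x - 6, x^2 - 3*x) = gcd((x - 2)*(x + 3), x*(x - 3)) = 1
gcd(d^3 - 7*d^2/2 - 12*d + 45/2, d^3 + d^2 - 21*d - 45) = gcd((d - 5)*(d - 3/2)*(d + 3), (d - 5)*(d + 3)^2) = d^2 - 2*d - 15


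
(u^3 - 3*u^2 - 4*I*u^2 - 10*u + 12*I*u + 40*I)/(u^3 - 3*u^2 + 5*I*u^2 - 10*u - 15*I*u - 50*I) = (u - 4*I)/(u + 5*I)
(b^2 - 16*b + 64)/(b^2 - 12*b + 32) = (b - 8)/(b - 4)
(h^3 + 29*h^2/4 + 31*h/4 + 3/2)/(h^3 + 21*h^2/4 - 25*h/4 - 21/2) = (4*h + 1)/(4*h - 7)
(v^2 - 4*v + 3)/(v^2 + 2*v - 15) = (v - 1)/(v + 5)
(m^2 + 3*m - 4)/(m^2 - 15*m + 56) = (m^2 + 3*m - 4)/(m^2 - 15*m + 56)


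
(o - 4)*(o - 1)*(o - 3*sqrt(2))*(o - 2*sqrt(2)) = o^4 - 5*sqrt(2)*o^3 - 5*o^3 + 16*o^2 + 25*sqrt(2)*o^2 - 60*o - 20*sqrt(2)*o + 48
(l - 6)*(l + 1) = l^2 - 5*l - 6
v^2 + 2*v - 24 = (v - 4)*(v + 6)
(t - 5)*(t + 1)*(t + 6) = t^3 + 2*t^2 - 29*t - 30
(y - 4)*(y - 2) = y^2 - 6*y + 8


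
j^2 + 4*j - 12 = (j - 2)*(j + 6)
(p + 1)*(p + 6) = p^2 + 7*p + 6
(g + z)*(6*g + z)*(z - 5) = 6*g^2*z - 30*g^2 + 7*g*z^2 - 35*g*z + z^3 - 5*z^2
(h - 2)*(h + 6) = h^2 + 4*h - 12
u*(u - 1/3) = u^2 - u/3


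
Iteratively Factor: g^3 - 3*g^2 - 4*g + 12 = (g - 2)*(g^2 - g - 6) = (g - 3)*(g - 2)*(g + 2)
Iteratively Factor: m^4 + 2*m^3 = (m + 2)*(m^3) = m*(m + 2)*(m^2) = m^2*(m + 2)*(m)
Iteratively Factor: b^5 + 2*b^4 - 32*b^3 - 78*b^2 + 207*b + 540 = (b - 3)*(b^4 + 5*b^3 - 17*b^2 - 129*b - 180) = (b - 5)*(b - 3)*(b^3 + 10*b^2 + 33*b + 36) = (b - 5)*(b - 3)*(b + 3)*(b^2 + 7*b + 12) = (b - 5)*(b - 3)*(b + 3)^2*(b + 4)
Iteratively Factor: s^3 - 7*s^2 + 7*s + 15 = (s + 1)*(s^2 - 8*s + 15) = (s - 3)*(s + 1)*(s - 5)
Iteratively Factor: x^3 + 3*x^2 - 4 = (x - 1)*(x^2 + 4*x + 4) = (x - 1)*(x + 2)*(x + 2)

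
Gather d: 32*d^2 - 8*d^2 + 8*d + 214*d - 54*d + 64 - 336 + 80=24*d^2 + 168*d - 192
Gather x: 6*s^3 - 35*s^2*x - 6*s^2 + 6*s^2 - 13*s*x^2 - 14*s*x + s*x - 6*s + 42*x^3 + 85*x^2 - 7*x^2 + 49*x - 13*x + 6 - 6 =6*s^3 - 6*s + 42*x^3 + x^2*(78 - 13*s) + x*(-35*s^2 - 13*s + 36)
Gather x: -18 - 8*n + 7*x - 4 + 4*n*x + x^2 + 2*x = -8*n + x^2 + x*(4*n + 9) - 22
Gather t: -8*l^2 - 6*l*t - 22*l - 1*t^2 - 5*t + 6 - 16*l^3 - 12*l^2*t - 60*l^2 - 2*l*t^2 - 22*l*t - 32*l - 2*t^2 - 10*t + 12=-16*l^3 - 68*l^2 - 54*l + t^2*(-2*l - 3) + t*(-12*l^2 - 28*l - 15) + 18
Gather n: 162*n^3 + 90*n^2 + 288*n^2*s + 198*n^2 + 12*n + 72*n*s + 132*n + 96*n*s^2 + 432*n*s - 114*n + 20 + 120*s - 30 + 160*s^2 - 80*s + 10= 162*n^3 + n^2*(288*s + 288) + n*(96*s^2 + 504*s + 30) + 160*s^2 + 40*s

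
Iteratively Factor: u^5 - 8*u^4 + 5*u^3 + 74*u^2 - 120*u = (u)*(u^4 - 8*u^3 + 5*u^2 + 74*u - 120) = u*(u - 4)*(u^3 - 4*u^2 - 11*u + 30) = u*(u - 4)*(u - 2)*(u^2 - 2*u - 15) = u*(u - 4)*(u - 2)*(u + 3)*(u - 5)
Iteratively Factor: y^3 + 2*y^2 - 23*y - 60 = (y + 3)*(y^2 - y - 20) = (y - 5)*(y + 3)*(y + 4)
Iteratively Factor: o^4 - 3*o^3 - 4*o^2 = (o)*(o^3 - 3*o^2 - 4*o) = o*(o - 4)*(o^2 + o) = o^2*(o - 4)*(o + 1)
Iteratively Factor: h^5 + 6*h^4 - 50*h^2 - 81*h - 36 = (h + 3)*(h^4 + 3*h^3 - 9*h^2 - 23*h - 12) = (h + 1)*(h + 3)*(h^3 + 2*h^2 - 11*h - 12) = (h + 1)*(h + 3)*(h + 4)*(h^2 - 2*h - 3) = (h + 1)^2*(h + 3)*(h + 4)*(h - 3)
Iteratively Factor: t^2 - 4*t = (t)*(t - 4)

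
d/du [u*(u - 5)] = 2*u - 5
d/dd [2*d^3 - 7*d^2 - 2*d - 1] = 6*d^2 - 14*d - 2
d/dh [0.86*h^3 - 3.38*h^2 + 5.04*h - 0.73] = 2.58*h^2 - 6.76*h + 5.04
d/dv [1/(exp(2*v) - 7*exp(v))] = (7 - 2*exp(v))*exp(-v)/(exp(v) - 7)^2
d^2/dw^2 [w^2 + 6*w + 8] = 2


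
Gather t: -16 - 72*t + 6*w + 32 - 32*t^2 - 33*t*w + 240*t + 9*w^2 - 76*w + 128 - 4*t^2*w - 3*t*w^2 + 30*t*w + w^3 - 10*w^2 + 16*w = t^2*(-4*w - 32) + t*(-3*w^2 - 3*w + 168) + w^3 - w^2 - 54*w + 144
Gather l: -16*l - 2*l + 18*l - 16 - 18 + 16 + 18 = 0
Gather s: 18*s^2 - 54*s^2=-36*s^2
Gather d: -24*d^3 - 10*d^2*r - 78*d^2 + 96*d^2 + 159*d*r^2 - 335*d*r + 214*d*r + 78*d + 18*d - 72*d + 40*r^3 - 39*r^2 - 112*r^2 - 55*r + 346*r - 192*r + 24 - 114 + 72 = -24*d^3 + d^2*(18 - 10*r) + d*(159*r^2 - 121*r + 24) + 40*r^3 - 151*r^2 + 99*r - 18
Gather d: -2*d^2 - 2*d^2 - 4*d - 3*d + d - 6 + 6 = -4*d^2 - 6*d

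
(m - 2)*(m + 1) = m^2 - m - 2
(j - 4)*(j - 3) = j^2 - 7*j + 12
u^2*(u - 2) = u^3 - 2*u^2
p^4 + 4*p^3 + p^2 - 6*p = p*(p - 1)*(p + 2)*(p + 3)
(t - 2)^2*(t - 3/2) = t^3 - 11*t^2/2 + 10*t - 6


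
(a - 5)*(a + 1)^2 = a^3 - 3*a^2 - 9*a - 5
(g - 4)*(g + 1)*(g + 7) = g^3 + 4*g^2 - 25*g - 28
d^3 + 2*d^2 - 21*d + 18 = (d - 3)*(d - 1)*(d + 6)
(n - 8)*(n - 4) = n^2 - 12*n + 32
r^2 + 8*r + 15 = (r + 3)*(r + 5)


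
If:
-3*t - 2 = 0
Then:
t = -2/3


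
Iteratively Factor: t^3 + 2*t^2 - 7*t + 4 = (t - 1)*(t^2 + 3*t - 4) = (t - 1)*(t + 4)*(t - 1)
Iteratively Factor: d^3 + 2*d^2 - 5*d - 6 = (d + 1)*(d^2 + d - 6) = (d + 1)*(d + 3)*(d - 2)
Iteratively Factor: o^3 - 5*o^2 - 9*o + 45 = (o - 3)*(o^2 - 2*o - 15) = (o - 5)*(o - 3)*(o + 3)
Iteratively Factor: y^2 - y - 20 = (y + 4)*(y - 5)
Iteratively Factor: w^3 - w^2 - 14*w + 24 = (w + 4)*(w^2 - 5*w + 6) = (w - 2)*(w + 4)*(w - 3)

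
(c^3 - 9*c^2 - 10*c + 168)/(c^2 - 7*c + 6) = (c^2 - 3*c - 28)/(c - 1)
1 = 1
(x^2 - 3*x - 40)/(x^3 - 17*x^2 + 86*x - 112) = (x + 5)/(x^2 - 9*x + 14)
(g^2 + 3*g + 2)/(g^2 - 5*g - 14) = (g + 1)/(g - 7)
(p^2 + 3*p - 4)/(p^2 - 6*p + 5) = (p + 4)/(p - 5)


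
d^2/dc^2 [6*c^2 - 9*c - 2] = 12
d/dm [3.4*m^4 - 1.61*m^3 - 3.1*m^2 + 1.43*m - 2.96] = 13.6*m^3 - 4.83*m^2 - 6.2*m + 1.43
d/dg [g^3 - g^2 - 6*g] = 3*g^2 - 2*g - 6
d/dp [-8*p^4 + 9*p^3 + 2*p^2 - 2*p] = -32*p^3 + 27*p^2 + 4*p - 2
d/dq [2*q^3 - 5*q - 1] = 6*q^2 - 5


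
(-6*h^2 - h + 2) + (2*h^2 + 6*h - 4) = -4*h^2 + 5*h - 2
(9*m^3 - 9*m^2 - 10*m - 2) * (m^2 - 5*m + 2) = 9*m^5 - 54*m^4 + 53*m^3 + 30*m^2 - 10*m - 4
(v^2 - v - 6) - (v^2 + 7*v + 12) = -8*v - 18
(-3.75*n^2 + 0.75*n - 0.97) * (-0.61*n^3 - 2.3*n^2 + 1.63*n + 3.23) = 2.2875*n^5 + 8.1675*n^4 - 7.2458*n^3 - 8.659*n^2 + 0.8414*n - 3.1331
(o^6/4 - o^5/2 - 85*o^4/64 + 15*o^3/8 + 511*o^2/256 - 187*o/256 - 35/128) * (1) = o^6/4 - o^5/2 - 85*o^4/64 + 15*o^3/8 + 511*o^2/256 - 187*o/256 - 35/128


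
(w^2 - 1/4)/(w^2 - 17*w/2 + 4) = (w + 1/2)/(w - 8)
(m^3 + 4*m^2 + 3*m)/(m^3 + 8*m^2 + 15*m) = (m + 1)/(m + 5)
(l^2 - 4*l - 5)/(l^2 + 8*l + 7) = (l - 5)/(l + 7)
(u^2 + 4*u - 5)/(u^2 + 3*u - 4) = (u + 5)/(u + 4)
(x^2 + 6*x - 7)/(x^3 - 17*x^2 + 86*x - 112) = (x^2 + 6*x - 7)/(x^3 - 17*x^2 + 86*x - 112)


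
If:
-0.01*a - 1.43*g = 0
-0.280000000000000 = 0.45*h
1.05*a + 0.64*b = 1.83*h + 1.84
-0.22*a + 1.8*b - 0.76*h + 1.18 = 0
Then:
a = 1.14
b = -0.78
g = -0.01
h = -0.62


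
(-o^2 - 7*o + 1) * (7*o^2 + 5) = -7*o^4 - 49*o^3 + 2*o^2 - 35*o + 5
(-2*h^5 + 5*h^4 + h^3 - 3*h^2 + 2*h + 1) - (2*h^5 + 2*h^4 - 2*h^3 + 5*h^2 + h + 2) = -4*h^5 + 3*h^4 + 3*h^3 - 8*h^2 + h - 1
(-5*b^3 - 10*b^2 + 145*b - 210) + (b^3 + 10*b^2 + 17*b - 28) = -4*b^3 + 162*b - 238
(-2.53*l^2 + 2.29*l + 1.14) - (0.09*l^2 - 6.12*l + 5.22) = -2.62*l^2 + 8.41*l - 4.08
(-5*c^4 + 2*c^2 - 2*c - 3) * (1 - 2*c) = 10*c^5 - 5*c^4 - 4*c^3 + 6*c^2 + 4*c - 3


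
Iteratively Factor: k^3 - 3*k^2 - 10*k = (k - 5)*(k^2 + 2*k) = k*(k - 5)*(k + 2)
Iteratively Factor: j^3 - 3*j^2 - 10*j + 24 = (j + 3)*(j^2 - 6*j + 8) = (j - 4)*(j + 3)*(j - 2)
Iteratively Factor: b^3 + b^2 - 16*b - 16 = (b + 1)*(b^2 - 16) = (b - 4)*(b + 1)*(b + 4)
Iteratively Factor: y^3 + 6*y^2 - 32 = (y + 4)*(y^2 + 2*y - 8) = (y + 4)^2*(y - 2)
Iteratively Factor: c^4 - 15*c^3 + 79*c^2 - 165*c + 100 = (c - 4)*(c^3 - 11*c^2 + 35*c - 25) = (c - 5)*(c - 4)*(c^2 - 6*c + 5) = (c - 5)^2*(c - 4)*(c - 1)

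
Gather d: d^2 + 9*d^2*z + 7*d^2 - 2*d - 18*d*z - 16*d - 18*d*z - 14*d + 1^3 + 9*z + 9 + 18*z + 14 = d^2*(9*z + 8) + d*(-36*z - 32) + 27*z + 24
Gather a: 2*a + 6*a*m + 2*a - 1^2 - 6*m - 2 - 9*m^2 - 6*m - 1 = a*(6*m + 4) - 9*m^2 - 12*m - 4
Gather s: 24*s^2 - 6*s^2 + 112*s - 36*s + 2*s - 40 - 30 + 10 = 18*s^2 + 78*s - 60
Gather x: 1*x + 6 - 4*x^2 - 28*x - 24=-4*x^2 - 27*x - 18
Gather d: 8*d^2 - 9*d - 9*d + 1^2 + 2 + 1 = 8*d^2 - 18*d + 4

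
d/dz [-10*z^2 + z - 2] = 1 - 20*z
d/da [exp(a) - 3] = exp(a)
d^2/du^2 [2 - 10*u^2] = -20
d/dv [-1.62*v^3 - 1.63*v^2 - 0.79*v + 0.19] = -4.86*v^2 - 3.26*v - 0.79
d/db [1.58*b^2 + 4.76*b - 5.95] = 3.16*b + 4.76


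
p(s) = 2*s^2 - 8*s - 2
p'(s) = 4*s - 8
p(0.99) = -7.96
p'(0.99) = -4.04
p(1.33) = -9.10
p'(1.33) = -2.68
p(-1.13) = 9.59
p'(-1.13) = -12.52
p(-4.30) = 69.38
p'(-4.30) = -25.20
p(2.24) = -9.88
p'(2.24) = 0.96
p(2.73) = -8.93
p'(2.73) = 2.92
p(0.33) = -4.42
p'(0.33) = -6.68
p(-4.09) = 64.18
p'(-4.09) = -24.36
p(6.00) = 22.00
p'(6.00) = 16.00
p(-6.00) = 118.00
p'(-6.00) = -32.00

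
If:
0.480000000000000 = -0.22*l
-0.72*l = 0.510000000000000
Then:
No Solution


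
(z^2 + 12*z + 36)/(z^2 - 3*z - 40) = (z^2 + 12*z + 36)/(z^2 - 3*z - 40)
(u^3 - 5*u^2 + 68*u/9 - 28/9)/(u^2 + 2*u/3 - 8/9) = (3*u^2 - 13*u + 14)/(3*u + 4)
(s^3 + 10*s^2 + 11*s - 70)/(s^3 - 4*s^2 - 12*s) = (-s^3 - 10*s^2 - 11*s + 70)/(s*(-s^2 + 4*s + 12))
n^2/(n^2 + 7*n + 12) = n^2/(n^2 + 7*n + 12)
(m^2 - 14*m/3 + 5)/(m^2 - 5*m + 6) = (m - 5/3)/(m - 2)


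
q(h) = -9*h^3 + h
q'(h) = 1 - 27*h^2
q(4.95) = -1086.64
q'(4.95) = -660.57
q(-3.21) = 294.48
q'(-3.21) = -277.21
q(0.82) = -4.14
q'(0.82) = -17.15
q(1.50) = -28.88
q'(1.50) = -59.75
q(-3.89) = 525.88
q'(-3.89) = -407.57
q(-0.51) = 0.68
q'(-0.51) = -6.02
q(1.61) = -35.95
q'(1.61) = -68.99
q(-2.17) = 89.79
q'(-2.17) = -126.14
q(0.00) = 0.00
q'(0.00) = 1.00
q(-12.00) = 15540.00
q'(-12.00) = -3887.00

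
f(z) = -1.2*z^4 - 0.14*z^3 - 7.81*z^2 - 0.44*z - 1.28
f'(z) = -4.8*z^3 - 0.42*z^2 - 15.62*z - 0.44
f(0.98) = -10.45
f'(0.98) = -20.67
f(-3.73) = -333.32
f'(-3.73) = 301.08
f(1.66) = -33.28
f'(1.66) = -49.48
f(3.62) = -317.93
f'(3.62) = -290.19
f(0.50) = -3.54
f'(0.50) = -8.96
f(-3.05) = -172.46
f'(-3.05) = 179.48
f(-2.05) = -53.19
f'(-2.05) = 71.17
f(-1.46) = -22.30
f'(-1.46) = 36.41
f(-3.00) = -163.67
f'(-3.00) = 172.24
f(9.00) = -8613.11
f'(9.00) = -3674.24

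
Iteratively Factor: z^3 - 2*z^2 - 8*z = (z)*(z^2 - 2*z - 8) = z*(z + 2)*(z - 4)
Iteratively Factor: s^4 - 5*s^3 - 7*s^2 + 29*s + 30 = (s + 2)*(s^3 - 7*s^2 + 7*s + 15) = (s - 5)*(s + 2)*(s^2 - 2*s - 3) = (s - 5)*(s + 1)*(s + 2)*(s - 3)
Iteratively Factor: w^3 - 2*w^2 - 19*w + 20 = (w + 4)*(w^2 - 6*w + 5) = (w - 5)*(w + 4)*(w - 1)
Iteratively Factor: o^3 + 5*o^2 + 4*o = (o + 4)*(o^2 + o) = o*(o + 4)*(o + 1)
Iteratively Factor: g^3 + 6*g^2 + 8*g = (g + 2)*(g^2 + 4*g) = (g + 2)*(g + 4)*(g)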